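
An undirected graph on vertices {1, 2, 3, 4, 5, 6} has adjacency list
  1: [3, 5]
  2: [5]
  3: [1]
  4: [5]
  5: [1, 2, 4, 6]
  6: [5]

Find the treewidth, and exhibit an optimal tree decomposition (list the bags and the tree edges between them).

Treewidth 1.
Bags: B1 = {1, 5}  B2 = {1, 3}  B3 = {4, 5}  B4 = {5, 6}  B5 = {2, 5}
Tree: B1–B2, B1–B3, B3–B4, B3–B5

Every bag has size at most 2, so the width is 2 − 1 = 1 and tw(G) ≤ 1. G has an edge, so its treewidth is at least 1. Therefore the treewidth is 1.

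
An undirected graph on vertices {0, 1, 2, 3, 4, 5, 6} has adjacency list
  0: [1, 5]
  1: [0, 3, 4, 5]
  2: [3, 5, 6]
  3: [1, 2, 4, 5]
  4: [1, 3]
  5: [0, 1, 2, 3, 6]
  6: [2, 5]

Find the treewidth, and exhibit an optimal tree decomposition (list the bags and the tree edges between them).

Every bag has size at most 3, so the width is 3 − 1 = 2 and tw(G) ≤ 2. On the other hand G contains the 3-clique {1, 3, 4}. A clique must lie in a single bag of any decomposition, so no decomposition can have width below 2. The upper and lower bounds meet at 2, so that is the treewidth.

Treewidth 2.
One such decomposition:
Bags: B1 = {1, 3, 5}  B2 = {1, 3, 4}  B3 = {2, 3, 5}  B4 = {0, 1, 5}  B5 = {2, 5, 6}
Tree: B1–B2, B1–B3, B1–B4, B3–B5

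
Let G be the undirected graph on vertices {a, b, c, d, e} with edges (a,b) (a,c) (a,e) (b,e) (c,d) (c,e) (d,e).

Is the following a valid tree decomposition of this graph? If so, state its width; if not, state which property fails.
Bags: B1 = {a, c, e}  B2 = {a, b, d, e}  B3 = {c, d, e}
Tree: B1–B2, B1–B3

No — bags containing vertex d are not connected in the tree.

A tree decomposition must satisfy three properties: every vertex lies in some bag; for every edge, both endpoints lie together in some bag; and for every vertex, the bags containing it form a connected subtree. Here bags containing vertex d are not connected in the tree, so the decomposition is invalid.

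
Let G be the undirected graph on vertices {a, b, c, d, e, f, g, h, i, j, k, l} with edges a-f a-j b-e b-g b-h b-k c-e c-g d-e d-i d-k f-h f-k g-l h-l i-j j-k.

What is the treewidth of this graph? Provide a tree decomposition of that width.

Each bag holds 4 vertices, so the decomposition has width 3, which upper-bounds the treewidth. For the lower bound: the 4 vertex sets {a,i,j}, {d}, {k}, {b,e,f,h} are disjoint, each induces a connected subgraph, and every pair is joined by at least one edge of G. Contracting each set to a single vertex therefore yields K_{4} as a minor, and since treewidth is minor-monotone, tw(G) ≥ tw(K_{4}) = 3. Hence tw(G) = 3 exactly.

Treewidth 3.
One optimal decomposition is:
Bags: B1 = {a, d, i, j}  B2 = {a, d, j, k}  B3 = {a, d, f, k}  B4 = {d, e, f, k}  B5 = {b, e, f, k}  B6 = {b, e, f, h}  B7 = {b, c, e, h}  B8 = {b, c, g, h}  B9 = {c, g, h, l}
Tree: B1–B2, B2–B3, B3–B4, B4–B5, B5–B6, B6–B7, B7–B8, B8–B9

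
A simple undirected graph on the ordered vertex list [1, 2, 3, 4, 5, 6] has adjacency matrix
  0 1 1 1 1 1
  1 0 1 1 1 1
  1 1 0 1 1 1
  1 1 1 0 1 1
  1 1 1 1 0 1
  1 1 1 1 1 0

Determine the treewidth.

5

A width-5 tree decomposition is:
Bags: B1 = {1, 2, 3, 4, 5, 6}
Tree: (single bag)
With just one bag of size 6, the width is 6 − 1 = 5, so tw(G) ≤ 5. Conversely, {1, 2, 3, 4, 5, 6} is a clique of size 6, and the vertices of any clique must share a bag in every tree decomposition; so some bag has ≥ 6 vertices and tw(G) ≥ 5. Hence tw(G) = 5 exactly.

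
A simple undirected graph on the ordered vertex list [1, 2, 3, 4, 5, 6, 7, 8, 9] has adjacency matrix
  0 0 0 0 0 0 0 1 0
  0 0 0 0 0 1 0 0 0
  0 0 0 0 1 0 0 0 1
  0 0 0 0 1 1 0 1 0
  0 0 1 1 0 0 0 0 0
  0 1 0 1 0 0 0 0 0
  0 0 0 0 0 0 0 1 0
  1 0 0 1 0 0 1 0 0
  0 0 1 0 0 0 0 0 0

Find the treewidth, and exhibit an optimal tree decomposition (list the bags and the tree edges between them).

Each bag holds 2 vertices, so the decomposition has width 1, which upper-bounds the treewidth. G has an edge, so its treewidth is at least 1. Combining the bounds, tw(G) = 1.

Treewidth 1.
One optimal decomposition is:
Bags: B1 = {4, 5}  B2 = {3, 5}  B3 = {4, 6}  B4 = {2, 6}  B5 = {4, 8}  B6 = {3, 9}  B7 = {1, 8}  B8 = {7, 8}
Tree: B1–B2, B1–B3, B3–B4, B3–B5, B2–B6, B5–B7, B7–B8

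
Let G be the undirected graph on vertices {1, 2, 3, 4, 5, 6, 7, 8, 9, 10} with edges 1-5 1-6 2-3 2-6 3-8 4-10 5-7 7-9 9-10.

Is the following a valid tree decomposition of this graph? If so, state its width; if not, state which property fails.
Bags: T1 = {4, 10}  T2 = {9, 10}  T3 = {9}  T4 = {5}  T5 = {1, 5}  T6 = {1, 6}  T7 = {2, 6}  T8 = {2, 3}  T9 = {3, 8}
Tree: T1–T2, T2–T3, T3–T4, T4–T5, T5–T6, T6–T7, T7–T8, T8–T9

No — vertex 7 appears in no bag.

A tree decomposition must satisfy three properties: every vertex lies in some bag; for every edge, both endpoints lie together in some bag; and for every vertex, the bags containing it form a connected subtree. Here vertex 7 appears in no bag, so the decomposition is invalid.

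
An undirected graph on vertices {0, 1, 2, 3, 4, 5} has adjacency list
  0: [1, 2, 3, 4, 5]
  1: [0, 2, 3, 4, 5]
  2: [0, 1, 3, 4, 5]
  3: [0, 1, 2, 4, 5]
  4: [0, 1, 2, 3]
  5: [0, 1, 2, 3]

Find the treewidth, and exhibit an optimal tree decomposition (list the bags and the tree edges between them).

Treewidth 4.
One such decomposition:
Bags: B1 = {0, 1, 2, 3, 5}  B2 = {0, 1, 2, 3, 4}
Tree: B1–B2

The largest bag has 5 vertices, giving width 4; this decomposition certifies tw(G) ≤ 4. For the lower bound, the 5 vertices {0, 1, 2, 3, 4} are pairwise adjacent, and any tree decomposition puts a clique entirely inside one bag — forcing width ≥ 4. The upper and lower bounds meet at 4, so that is the treewidth.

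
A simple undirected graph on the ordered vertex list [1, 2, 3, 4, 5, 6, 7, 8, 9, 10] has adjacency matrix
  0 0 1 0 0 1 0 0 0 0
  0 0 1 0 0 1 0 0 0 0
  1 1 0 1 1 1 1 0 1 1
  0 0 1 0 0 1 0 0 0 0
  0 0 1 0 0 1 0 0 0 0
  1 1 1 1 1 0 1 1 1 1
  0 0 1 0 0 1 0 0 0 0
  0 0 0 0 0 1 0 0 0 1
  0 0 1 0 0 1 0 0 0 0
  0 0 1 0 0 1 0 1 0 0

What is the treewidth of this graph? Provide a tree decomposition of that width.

Treewidth 2.
One such decomposition:
Bags: B1 = {3, 4, 6}  B2 = {3, 6, 10}  B3 = {3, 5, 6}  B4 = {3, 6, 9}  B5 = {1, 3, 6}  B6 = {6, 8, 10}  B7 = {3, 6, 7}  B8 = {2, 3, 6}
Tree: B1–B2, B2–B3, B3–B4, B4–B5, B2–B6, B1–B7, B7–B8

The largest bag has 3 vertices, giving width 2; this decomposition certifies tw(G) ≤ 2. For the lower bound, the 3 vertices {6, 8, 10} are pairwise adjacent, and any tree decomposition puts a clique entirely inside one bag — forcing width ≥ 2. The upper and lower bounds meet at 2, so that is the treewidth.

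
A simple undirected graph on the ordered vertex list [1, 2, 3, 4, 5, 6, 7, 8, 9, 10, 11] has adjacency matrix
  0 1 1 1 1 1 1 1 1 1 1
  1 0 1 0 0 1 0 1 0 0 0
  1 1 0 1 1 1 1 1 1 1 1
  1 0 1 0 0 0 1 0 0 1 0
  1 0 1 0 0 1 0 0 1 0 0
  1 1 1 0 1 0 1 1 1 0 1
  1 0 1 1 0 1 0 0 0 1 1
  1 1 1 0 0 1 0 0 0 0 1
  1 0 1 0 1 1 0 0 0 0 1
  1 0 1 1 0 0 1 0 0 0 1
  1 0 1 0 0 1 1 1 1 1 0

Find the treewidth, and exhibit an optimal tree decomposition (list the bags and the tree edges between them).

Treewidth 4.
One such decomposition:
Bags: B1 = {1, 3, 6, 7, 11}  B2 = {1, 3, 6, 8, 11}  B3 = {1, 3, 7, 10, 11}  B4 = {1, 2, 3, 6, 8}  B5 = {1, 3, 6, 9, 11}  B6 = {1, 3, 4, 7, 10}  B7 = {1, 3, 5, 6, 9}
Tree: B1–B2, B1–B3, B2–B4, B2–B5, B3–B6, B5–B7

The largest bag has 5 vertices, giving width 4; this decomposition certifies tw(G) ≤ 4. On the other hand G contains the 5-clique {1, 3, 7, 10, 11}. A clique must lie in a single bag of any decomposition, so no decomposition can have width below 4. Combining the bounds, tw(G) = 4.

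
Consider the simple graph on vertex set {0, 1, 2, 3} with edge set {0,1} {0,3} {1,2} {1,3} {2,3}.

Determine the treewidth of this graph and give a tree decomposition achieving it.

Each bag holds 3 vertices, so the decomposition has width 2, which upper-bounds the treewidth. On the other hand G contains the 3-clique {0, 1, 3}. A clique must lie in a single bag of any decomposition, so no decomposition can have width below 2. Therefore the treewidth is 2.

Treewidth 2.
One such decomposition:
Bags: B1 = {1, 2, 3}  B2 = {0, 1, 3}
Tree: B1–B2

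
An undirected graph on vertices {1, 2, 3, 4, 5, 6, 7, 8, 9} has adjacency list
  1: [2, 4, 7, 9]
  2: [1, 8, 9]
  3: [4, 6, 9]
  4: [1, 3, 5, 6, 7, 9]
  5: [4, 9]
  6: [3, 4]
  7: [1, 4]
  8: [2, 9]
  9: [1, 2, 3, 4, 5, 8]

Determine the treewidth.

2

A width-2 tree decomposition is:
Bags: B1 = {2, 8, 9}  B2 = {1, 2, 9}  B3 = {1, 4, 9}  B4 = {4, 5, 9}  B5 = {3, 4, 9}  B6 = {1, 4, 7}  B7 = {3, 4, 6}
Tree: B1–B2, B2–B3, B3–B4, B4–B5, B3–B6, B5–B7
The largest bag has 3 vertices, giving width 2; this decomposition certifies tw(G) ≤ 2. On the other hand G contains the 3-clique {2, 8, 9}. A clique must lie in a single bag of any decomposition, so no decomposition can have width below 2. Therefore the treewidth is 2.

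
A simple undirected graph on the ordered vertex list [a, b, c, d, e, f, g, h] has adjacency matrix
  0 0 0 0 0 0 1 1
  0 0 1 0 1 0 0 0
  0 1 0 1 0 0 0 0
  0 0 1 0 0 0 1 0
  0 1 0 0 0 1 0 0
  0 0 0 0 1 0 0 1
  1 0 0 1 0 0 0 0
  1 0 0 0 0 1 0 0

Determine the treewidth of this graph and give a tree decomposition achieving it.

Every bag has size at most 3, so the width is 3 − 1 = 2 and tw(G) ≤ 2. Since c–d–g–a–h–f–e–b–c is a cycle in G, G is not acyclic. Forests are exactly the graphs of treewidth ≤ 1, so tw(G) ≥ 2. Therefore the treewidth is 2.

Treewidth 2.
One optimal decomposition is:
Bags: B1 = {c, d, g}  B2 = {a, c, g}  B3 = {a, c, h}  B4 = {c, f, h}  B5 = {c, e, f}  B6 = {b, c, e}
Tree: B1–B2, B2–B3, B3–B4, B4–B5, B5–B6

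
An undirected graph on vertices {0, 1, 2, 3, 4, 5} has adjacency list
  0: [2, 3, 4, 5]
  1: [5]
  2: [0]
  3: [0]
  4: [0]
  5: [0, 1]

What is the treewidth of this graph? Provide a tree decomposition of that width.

The largest bag has 2 vertices, giving width 1; this decomposition certifies tw(G) ≤ 1. Any graph with an edge has treewidth ≥ 1, and G has the edge 0–5. Hence tw(G) = 1 exactly.

Treewidth 1.
One optimal decomposition is:
Bags: B1 = {0, 5}  B2 = {0, 4}  B3 = {0, 2}  B4 = {0, 3}  B5 = {1, 5}
Tree: B1–B2, B2–B3, B1–B4, B1–B5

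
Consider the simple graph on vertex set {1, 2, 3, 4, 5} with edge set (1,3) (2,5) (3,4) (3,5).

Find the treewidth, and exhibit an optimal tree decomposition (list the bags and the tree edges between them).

Each bag holds 2 vertices, so the decomposition has width 1, which upper-bounds the treewidth. Any graph with an edge has treewidth ≥ 1, and G has the edge 5–3. Therefore the treewidth is 1.

Treewidth 1.
One such decomposition:
Bags: B1 = {3, 5}  B2 = {3, 4}  B3 = {2, 5}  B4 = {1, 3}
Tree: B1–B2, B1–B3, B1–B4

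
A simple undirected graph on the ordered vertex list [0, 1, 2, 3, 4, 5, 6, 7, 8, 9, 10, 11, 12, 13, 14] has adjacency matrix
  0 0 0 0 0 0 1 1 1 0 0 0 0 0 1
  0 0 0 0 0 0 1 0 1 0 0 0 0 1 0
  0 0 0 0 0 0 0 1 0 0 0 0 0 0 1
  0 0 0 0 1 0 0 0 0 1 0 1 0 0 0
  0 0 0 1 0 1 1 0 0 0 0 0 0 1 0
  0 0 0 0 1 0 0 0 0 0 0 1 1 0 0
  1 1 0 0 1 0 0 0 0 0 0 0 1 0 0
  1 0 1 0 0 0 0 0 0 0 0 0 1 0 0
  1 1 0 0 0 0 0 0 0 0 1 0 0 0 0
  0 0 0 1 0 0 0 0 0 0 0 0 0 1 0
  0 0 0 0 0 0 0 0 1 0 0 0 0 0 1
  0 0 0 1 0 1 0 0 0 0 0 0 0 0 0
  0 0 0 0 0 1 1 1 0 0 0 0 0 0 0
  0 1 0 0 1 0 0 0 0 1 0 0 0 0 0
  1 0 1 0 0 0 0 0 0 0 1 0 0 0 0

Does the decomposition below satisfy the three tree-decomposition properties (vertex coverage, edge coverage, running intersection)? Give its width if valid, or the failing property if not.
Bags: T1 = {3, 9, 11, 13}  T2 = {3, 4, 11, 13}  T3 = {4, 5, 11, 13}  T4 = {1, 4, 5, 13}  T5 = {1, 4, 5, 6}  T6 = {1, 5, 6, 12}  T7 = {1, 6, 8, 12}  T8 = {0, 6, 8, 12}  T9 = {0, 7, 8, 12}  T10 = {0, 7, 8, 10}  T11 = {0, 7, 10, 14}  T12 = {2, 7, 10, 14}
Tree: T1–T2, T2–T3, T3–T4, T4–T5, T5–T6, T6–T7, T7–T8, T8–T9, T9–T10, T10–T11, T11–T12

Yes; width 3.

Vertex coverage: the bags together contain {0, 1, 2, 3, 4, 5, 6, 7, 8, 9, 10, 11, 12, 13, 14}, the full vertex set. Edge coverage: each edge of G has both endpoints in at least one bag. Running intersection: for every vertex, the bags containing it form a connected subtree. All three properties hold, so this is a valid tree decomposition of width max|bag| − 1 = 3, and hence tw(G) ≤ 3.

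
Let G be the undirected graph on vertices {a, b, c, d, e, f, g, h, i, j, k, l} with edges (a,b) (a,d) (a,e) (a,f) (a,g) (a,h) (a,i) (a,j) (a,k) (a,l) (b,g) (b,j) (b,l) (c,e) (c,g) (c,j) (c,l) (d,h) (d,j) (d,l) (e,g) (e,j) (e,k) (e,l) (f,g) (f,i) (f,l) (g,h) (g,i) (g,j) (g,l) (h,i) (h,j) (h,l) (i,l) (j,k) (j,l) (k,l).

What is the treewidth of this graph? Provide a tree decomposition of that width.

Treewidth 4.
Bags: B1 = {a, g, h, i, l}  B2 = {a, g, h, j, l}  B3 = {a, b, g, j, l}  B4 = {a, e, g, j, l}  B5 = {a, f, g, i, l}  B6 = {a, e, j, k, l}  B7 = {c, e, g, j, l}  B8 = {a, d, h, j, l}
Tree: B1–B2, B2–B3, B2–B4, B1–B5, B4–B6, B4–B7, B2–B8

Each bag holds 5 vertices, so the decomposition has width 4, which upper-bounds the treewidth. For the lower bound, the 5 vertices {c, e, g, j, l} are pairwise adjacent, and any tree decomposition puts a clique entirely inside one bag — forcing width ≥ 4. Therefore the treewidth is 4.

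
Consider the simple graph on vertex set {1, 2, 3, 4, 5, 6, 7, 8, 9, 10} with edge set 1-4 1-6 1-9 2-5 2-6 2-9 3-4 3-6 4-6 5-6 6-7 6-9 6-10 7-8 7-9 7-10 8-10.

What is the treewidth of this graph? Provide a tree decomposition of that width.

Treewidth 2.
One such decomposition:
Bags: B1 = {3, 4, 6}  B2 = {1, 4, 6}  B3 = {1, 6, 9}  B4 = {6, 7, 9}  B5 = {6, 7, 10}  B6 = {2, 6, 9}  B7 = {2, 5, 6}  B8 = {7, 8, 10}
Tree: B1–B2, B2–B3, B3–B4, B4–B5, B4–B6, B6–B7, B5–B8

The largest bag has 3 vertices, giving width 2; this decomposition certifies tw(G) ≤ 2. On the other hand G contains the 3-clique {7, 8, 10}. A clique must lie in a single bag of any decomposition, so no decomposition can have width below 2. Hence tw(G) = 2 exactly.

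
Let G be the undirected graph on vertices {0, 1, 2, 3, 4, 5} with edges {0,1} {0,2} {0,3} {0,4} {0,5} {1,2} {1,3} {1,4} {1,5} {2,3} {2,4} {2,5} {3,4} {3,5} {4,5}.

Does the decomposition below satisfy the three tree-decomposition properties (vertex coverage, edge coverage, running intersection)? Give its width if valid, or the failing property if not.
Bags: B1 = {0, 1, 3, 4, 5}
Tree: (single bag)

No — vertex 2 appears in no bag.

A tree decomposition must satisfy three properties: every vertex lies in some bag; for every edge, both endpoints lie together in some bag; and for every vertex, the bags containing it form a connected subtree. Here vertex 2 appears in no bag, so the decomposition is invalid.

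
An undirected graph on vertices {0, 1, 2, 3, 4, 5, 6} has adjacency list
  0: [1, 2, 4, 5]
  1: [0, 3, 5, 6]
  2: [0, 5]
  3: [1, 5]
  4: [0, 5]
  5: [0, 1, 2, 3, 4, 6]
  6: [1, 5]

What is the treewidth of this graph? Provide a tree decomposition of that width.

Treewidth 2.
One such decomposition:
Bags: B1 = {0, 1, 5}  B2 = {1, 5, 6}  B3 = {0, 4, 5}  B4 = {0, 2, 5}  B5 = {1, 3, 5}
Tree: B1–B2, B1–B3, B1–B4, B2–B5

Every bag has size at most 3, so the width is 3 − 1 = 2 and tw(G) ≤ 2. For the lower bound, the 3 vertices {0, 1, 5} are pairwise adjacent, and any tree decomposition puts a clique entirely inside one bag — forcing width ≥ 2. The upper and lower bounds meet at 2, so that is the treewidth.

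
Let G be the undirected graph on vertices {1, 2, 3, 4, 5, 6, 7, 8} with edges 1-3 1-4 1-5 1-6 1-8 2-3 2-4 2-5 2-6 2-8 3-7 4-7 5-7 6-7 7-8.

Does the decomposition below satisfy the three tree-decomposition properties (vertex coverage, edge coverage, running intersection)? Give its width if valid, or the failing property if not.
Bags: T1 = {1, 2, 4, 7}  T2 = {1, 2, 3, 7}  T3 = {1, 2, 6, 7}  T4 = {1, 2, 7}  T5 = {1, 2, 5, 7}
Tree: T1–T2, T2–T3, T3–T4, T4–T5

A tree decomposition must satisfy three properties: every vertex lies in some bag; for every edge, both endpoints lie together in some bag; and for every vertex, the bags containing it form a connected subtree. Here vertex 8 appears in no bag, so the decomposition is invalid.

No — vertex 8 appears in no bag.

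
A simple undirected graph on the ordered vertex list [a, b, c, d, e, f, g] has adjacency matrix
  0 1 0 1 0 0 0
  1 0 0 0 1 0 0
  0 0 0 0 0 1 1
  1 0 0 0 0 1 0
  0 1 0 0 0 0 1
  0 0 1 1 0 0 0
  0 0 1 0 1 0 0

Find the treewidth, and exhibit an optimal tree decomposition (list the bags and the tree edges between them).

The largest bag has 3 vertices, giving width 2; this decomposition certifies tw(G) ≤ 2. Since a–b–e–g–c–f–d–a is a cycle in G, G is not acyclic. Forests are exactly the graphs of treewidth ≤ 1, so tw(G) ≥ 2. Combining the bounds, tw(G) = 2.

Treewidth 2.
One optimal decomposition is:
Bags: B1 = {a, b, e}  B2 = {a, e, g}  B3 = {a, c, g}  B4 = {a, c, f}  B5 = {a, d, f}
Tree: B1–B2, B2–B3, B3–B4, B4–B5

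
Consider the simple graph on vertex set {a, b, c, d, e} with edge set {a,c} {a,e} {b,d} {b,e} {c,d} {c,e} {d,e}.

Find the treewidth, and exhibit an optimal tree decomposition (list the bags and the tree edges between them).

Every bag has size at most 3, so the width is 3 − 1 = 2 and tw(G) ≤ 2. On the other hand G contains the 3-clique {c, d, e}. A clique must lie in a single bag of any decomposition, so no decomposition can have width below 2. Hence tw(G) = 2 exactly.

Treewidth 2.
Bags: B1 = {b, d, e}  B2 = {c, d, e}  B3 = {a, c, e}
Tree: B1–B2, B2–B3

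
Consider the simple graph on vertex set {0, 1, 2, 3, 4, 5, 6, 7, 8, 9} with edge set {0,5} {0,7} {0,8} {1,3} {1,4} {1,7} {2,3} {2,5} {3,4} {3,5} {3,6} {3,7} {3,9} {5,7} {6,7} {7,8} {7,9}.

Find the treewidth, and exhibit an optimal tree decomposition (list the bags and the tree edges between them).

Every bag has size at most 3, so the width is 3 − 1 = 2 and tw(G) ≤ 2. Conversely, {0, 7, 8} is a clique of size 3, and the vertices of any clique must share a bag in every tree decomposition; so some bag has ≥ 3 vertices and tw(G) ≥ 2. The upper and lower bounds meet at 2, so that is the treewidth.

Treewidth 2.
One optimal decomposition is:
Bags: B1 = {3, 5, 7}  B2 = {3, 6, 7}  B3 = {1, 3, 7}  B4 = {0, 5, 7}  B5 = {3, 7, 9}  B6 = {1, 3, 4}  B7 = {2, 3, 5}  B8 = {0, 7, 8}
Tree: B1–B2, B2–B3, B1–B4, B1–B5, B3–B6, B1–B7, B4–B8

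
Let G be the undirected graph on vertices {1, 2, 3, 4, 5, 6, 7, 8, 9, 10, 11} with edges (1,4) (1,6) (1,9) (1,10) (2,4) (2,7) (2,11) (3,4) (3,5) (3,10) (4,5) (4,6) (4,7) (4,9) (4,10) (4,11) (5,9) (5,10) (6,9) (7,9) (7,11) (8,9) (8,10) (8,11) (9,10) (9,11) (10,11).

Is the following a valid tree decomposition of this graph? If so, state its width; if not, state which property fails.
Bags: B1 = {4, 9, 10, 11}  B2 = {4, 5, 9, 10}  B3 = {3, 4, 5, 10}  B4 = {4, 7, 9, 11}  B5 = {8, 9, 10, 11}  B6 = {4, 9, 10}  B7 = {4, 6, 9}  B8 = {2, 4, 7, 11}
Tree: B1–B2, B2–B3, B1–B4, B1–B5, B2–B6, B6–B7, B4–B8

A tree decomposition must satisfy three properties: every vertex lies in some bag; for every edge, both endpoints lie together in some bag; and for every vertex, the bags containing it form a connected subtree. Here vertex 1 appears in no bag, so the decomposition is invalid.

No — vertex 1 appears in no bag.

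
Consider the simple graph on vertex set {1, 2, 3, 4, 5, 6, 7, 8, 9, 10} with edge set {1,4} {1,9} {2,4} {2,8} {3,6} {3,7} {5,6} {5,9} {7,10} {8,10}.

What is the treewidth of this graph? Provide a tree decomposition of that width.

Treewidth 2.
One such decomposition:
Bags: B1 = {3, 6, 7}  B2 = {6, 7, 10}  B3 = {6, 8, 10}  B4 = {2, 6, 8}  B5 = {2, 4, 6}  B6 = {1, 4, 6}  B7 = {1, 6, 9}  B8 = {5, 6, 9}
Tree: B1–B2, B2–B3, B3–B4, B4–B5, B5–B6, B6–B7, B7–B8

Each bag holds 3 vertices, so the decomposition has width 2, which upper-bounds the treewidth. Since 6–3–7–10–8–2–4–1–9–5–6 is a cycle in G, G is not acyclic. Forests are exactly the graphs of treewidth ≤ 1, so tw(G) ≥ 2. The upper and lower bounds meet at 2, so that is the treewidth.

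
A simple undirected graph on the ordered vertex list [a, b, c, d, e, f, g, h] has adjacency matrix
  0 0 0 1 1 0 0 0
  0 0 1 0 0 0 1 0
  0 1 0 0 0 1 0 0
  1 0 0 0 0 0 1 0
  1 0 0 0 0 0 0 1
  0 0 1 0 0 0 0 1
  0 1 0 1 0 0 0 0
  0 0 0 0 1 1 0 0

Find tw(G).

2

A width-2 tree decomposition is:
Bags: B1 = {a, e, h}  B2 = {a, d, h}  B3 = {d, g, h}  B4 = {b, g, h}  B5 = {b, c, h}  B6 = {c, f, h}
Tree: B1–B2, B2–B3, B3–B4, B4–B5, B5–B6
Every bag has size at most 3, so the width is 3 − 1 = 2 and tw(G) ≤ 2. The edges h–e–a–d–g–b–c–f–h form a cycle, so G is not a tree and its treewidth is at least 2. Combining the bounds, tw(G) = 2.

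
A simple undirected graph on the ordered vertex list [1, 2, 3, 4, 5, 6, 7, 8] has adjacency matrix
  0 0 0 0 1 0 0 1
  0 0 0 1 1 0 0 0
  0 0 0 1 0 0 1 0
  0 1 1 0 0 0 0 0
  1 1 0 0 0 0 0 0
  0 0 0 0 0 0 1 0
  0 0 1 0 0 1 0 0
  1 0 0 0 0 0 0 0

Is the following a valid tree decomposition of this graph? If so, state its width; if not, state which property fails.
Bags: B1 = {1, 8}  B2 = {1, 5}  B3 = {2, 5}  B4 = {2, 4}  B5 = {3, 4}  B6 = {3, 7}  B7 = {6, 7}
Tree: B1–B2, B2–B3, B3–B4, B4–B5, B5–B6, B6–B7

Vertex coverage: the bags together contain {1, 2, 3, 4, 5, 6, 7, 8}, the full vertex set. Edge coverage: each edge of G has both endpoints in at least one bag. Running intersection: for every vertex, the bags containing it form a connected subtree. All three properties hold, so this is a valid tree decomposition of width max|bag| − 1 = 1, and hence tw(G) ≤ 1.

Yes; width 1.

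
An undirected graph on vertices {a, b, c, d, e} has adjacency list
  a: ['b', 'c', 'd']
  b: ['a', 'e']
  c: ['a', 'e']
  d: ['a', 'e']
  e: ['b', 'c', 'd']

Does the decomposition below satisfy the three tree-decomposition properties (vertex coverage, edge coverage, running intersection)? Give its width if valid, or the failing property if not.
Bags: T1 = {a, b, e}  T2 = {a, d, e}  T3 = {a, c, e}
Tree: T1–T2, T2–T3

Vertex coverage: the bags together contain {a, b, c, d, e}, the full vertex set. Edge coverage: each edge of G has both endpoints in at least one bag. Running intersection: for every vertex, the bags containing it form a connected subtree. All three properties hold, so this is a valid tree decomposition of width max|bag| − 1 = 2, and hence tw(G) ≤ 2.

Yes; width 2.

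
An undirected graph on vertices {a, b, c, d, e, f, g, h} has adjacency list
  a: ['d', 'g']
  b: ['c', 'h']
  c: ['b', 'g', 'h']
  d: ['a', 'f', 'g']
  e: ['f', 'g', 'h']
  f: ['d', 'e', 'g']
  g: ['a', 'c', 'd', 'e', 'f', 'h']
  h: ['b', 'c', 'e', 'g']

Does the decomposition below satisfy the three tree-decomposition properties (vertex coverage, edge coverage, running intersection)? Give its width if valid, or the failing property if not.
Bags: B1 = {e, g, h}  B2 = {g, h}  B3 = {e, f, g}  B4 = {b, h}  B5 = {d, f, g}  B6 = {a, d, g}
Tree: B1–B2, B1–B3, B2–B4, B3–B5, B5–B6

A tree decomposition must satisfy three properties: every vertex lies in some bag; for every edge, both endpoints lie together in some bag; and for every vertex, the bags containing it form a connected subtree. Here vertex c appears in no bag, so the decomposition is invalid.

No — vertex c appears in no bag.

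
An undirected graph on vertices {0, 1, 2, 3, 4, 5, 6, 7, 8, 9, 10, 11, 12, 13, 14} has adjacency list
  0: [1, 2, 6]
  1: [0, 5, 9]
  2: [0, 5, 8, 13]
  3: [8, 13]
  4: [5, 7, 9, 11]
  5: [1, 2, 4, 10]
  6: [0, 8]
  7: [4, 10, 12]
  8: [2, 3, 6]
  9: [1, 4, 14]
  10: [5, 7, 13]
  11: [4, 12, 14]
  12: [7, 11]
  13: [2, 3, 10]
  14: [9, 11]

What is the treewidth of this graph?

A width-3 tree decomposition is:
Bags: B1 = {9, 11, 12, 14}  B2 = {4, 9, 11, 12}  B3 = {4, 7, 9, 12}  B4 = {1, 4, 7, 9}  B5 = {1, 4, 5, 7}  B6 = {1, 5, 7, 10}  B7 = {0, 1, 5, 10}  B8 = {0, 2, 5, 10}  B9 = {0, 2, 10, 13}  B10 = {0, 2, 6, 13}  B11 = {2, 6, 8, 13}  B12 = {3, 6, 8, 13}
Tree: B1–B2, B2–B3, B3–B4, B4–B5, B5–B6, B6–B7, B7–B8, B8–B9, B9–B10, B10–B11, B11–B12
The largest bag has 4 vertices, giving width 3; this decomposition certifies tw(G) ≤ 3. For the lower bound: the 4 vertex sets {11,12,14}, {9}, {4}, {1,5,7,10} are disjoint, each induces a connected subgraph, and every pair is joined by at least one edge of G. Contracting each set to a single vertex therefore yields K_{4} as a minor, and since treewidth is minor-monotone, tw(G) ≥ tw(K_{4}) = 3. Hence tw(G) = 3 exactly.

3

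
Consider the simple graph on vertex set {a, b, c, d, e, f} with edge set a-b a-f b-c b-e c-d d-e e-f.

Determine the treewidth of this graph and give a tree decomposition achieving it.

Each bag holds 3 vertices, so the decomposition has width 2, which upper-bounds the treewidth. The edges c–d–e–b–c form a cycle, so G is not a tree and its treewidth is at least 2. Hence tw(G) = 2 exactly.

Treewidth 2.
One such decomposition:
Bags: B1 = {b, c, d}  B2 = {b, d, e}  B3 = {a, b, e}  B4 = {a, e, f}
Tree: B1–B2, B2–B3, B3–B4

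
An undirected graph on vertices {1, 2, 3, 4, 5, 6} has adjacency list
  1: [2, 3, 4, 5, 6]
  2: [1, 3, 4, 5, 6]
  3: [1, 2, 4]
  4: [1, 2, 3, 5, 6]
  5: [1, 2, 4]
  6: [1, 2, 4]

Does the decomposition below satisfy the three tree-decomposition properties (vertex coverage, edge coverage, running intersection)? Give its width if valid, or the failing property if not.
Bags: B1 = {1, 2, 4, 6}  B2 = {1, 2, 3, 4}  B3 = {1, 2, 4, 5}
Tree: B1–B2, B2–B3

Yes; width 3.

Vertex coverage: the bags together contain {1, 2, 3, 4, 5, 6}, the full vertex set. Edge coverage: each edge of G has both endpoints in at least one bag. Running intersection: for every vertex, the bags containing it form a connected subtree. All three properties hold, so this is a valid tree decomposition of width max|bag| − 1 = 3, and hence tw(G) ≤ 3.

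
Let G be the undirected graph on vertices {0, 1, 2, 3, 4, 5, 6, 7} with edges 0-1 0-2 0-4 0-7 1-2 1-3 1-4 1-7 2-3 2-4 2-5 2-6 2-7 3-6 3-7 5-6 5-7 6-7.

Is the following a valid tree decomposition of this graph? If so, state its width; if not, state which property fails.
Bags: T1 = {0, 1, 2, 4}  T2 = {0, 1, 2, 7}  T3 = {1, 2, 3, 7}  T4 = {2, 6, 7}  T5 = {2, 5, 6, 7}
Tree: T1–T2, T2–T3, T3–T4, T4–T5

A tree decomposition must satisfy three properties: every vertex lies in some bag; for every edge, both endpoints lie together in some bag; and for every vertex, the bags containing it form a connected subtree. Here edge (3,6) lies in no bag, so the decomposition is invalid.

No — edge (3,6) lies in no bag.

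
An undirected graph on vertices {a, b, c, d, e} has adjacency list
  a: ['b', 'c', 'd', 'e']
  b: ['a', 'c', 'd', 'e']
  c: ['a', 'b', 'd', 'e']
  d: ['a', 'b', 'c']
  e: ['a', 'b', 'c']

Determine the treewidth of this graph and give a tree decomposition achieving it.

Each bag holds 4 vertices, so the decomposition has width 3, which upper-bounds the treewidth. Conversely, {a, b, c, d} is a clique of size 4, and the vertices of any clique must share a bag in every tree decomposition; so some bag has ≥ 4 vertices and tw(G) ≥ 3. The upper and lower bounds meet at 3, so that is the treewidth.

Treewidth 3.
One optimal decomposition is:
Bags: B1 = {a, b, c, d}  B2 = {a, b, c, e}
Tree: B1–B2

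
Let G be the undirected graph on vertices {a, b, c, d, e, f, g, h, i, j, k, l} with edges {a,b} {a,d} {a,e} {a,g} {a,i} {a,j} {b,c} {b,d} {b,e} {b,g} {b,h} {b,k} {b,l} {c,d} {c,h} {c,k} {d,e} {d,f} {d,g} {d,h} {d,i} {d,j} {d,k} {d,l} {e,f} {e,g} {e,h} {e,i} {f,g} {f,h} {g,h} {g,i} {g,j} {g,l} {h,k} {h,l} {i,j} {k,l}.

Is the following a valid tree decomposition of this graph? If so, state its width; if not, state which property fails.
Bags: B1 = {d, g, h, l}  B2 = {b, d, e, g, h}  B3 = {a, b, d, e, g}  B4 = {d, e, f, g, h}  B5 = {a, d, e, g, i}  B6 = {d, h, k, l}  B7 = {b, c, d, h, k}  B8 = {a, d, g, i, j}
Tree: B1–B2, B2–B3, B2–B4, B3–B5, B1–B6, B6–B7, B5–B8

No — edge (b,l) lies in no bag.

A tree decomposition must satisfy three properties: every vertex lies in some bag; for every edge, both endpoints lie together in some bag; and for every vertex, the bags containing it form a connected subtree. Here edge (b,l) lies in no bag, so the decomposition is invalid.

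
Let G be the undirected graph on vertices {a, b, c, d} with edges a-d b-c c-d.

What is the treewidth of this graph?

1

A width-1 tree decomposition is:
Bags: B1 = {c, d}  B2 = {a, d}  B3 = {b, c}
Tree: B1–B2, B1–B3
Every bag has size at most 2, so the width is 2 − 1 = 1 and tw(G) ≤ 1. Any graph with an edge has treewidth ≥ 1, and G has the edge c–d. The upper and lower bounds meet at 1, so that is the treewidth.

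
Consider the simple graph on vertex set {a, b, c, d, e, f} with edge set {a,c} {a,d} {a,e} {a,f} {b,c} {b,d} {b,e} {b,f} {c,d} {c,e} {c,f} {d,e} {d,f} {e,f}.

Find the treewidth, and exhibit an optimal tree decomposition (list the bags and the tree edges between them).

Every bag has size at most 5, so the width is 5 − 1 = 4 and tw(G) ≤ 4. On the other hand G contains the 5-clique {a, c, d, e, f}. A clique must lie in a single bag of any decomposition, so no decomposition can have width below 4. Hence tw(G) = 4 exactly.

Treewidth 4.
Bags: B1 = {a, c, d, e, f}  B2 = {b, c, d, e, f}
Tree: B1–B2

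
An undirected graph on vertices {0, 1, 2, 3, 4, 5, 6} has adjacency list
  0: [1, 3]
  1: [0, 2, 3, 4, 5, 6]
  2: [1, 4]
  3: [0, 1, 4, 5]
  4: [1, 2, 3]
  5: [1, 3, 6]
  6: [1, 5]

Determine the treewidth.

2

A width-2 tree decomposition is:
Bags: B1 = {0, 1, 3}  B2 = {1, 3, 5}  B3 = {1, 5, 6}  B4 = {1, 3, 4}  B5 = {1, 2, 4}
Tree: B1–B2, B2–B3, B1–B4, B4–B5
Each bag holds 3 vertices, so the decomposition has width 2, which upper-bounds the treewidth. Conversely, {1, 2, 4} is a clique of size 3, and the vertices of any clique must share a bag in every tree decomposition; so some bag has ≥ 3 vertices and tw(G) ≥ 2. The upper and lower bounds meet at 2, so that is the treewidth.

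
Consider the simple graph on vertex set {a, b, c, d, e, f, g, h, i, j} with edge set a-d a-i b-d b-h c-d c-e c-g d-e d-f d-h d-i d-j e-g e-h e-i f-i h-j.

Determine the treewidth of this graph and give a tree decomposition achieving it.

Every bag has size at most 3, so the width is 3 − 1 = 2 and tw(G) ≤ 2. For the lower bound, the 3 vertices {d, f, i} are pairwise adjacent, and any tree decomposition puts a clique entirely inside one bag — forcing width ≥ 2. Combining the bounds, tw(G) = 2.

Treewidth 2.
One optimal decomposition is:
Bags: B1 = {a, d, i}  B2 = {d, f, i}  B3 = {d, e, i}  B4 = {d, e, h}  B5 = {d, h, j}  B6 = {c, d, e}  B7 = {c, e, g}  B8 = {b, d, h}
Tree: B1–B2, B1–B3, B3–B4, B4–B5, B4–B6, B6–B7, B5–B8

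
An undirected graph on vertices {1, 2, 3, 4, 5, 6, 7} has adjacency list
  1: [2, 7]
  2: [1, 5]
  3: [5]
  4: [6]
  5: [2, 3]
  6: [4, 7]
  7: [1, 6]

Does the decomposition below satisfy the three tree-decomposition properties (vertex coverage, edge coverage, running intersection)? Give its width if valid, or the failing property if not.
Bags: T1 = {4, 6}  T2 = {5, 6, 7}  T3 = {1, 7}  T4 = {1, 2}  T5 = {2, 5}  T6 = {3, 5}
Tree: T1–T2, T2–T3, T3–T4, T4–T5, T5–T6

No — bags containing vertex 5 are not connected in the tree.

A tree decomposition must satisfy three properties: every vertex lies in some bag; for every edge, both endpoints lie together in some bag; and for every vertex, the bags containing it form a connected subtree. Here bags containing vertex 5 are not connected in the tree, so the decomposition is invalid.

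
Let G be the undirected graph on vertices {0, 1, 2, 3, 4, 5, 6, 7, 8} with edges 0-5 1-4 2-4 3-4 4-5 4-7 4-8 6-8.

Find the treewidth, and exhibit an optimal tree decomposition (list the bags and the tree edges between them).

Every bag has size at most 2, so the width is 2 − 1 = 1 and tw(G) ≤ 1. G has an edge, so its treewidth is at least 1. The upper and lower bounds meet at 1, so that is the treewidth.

Treewidth 1.
One such decomposition:
Bags: B1 = {4, 8}  B2 = {6, 8}  B3 = {4, 5}  B4 = {2, 4}  B5 = {1, 4}  B6 = {0, 5}  B7 = {3, 4}  B8 = {4, 7}
Tree: B1–B2, B1–B3, B1–B4, B1–B5, B3–B6, B4–B7, B7–B8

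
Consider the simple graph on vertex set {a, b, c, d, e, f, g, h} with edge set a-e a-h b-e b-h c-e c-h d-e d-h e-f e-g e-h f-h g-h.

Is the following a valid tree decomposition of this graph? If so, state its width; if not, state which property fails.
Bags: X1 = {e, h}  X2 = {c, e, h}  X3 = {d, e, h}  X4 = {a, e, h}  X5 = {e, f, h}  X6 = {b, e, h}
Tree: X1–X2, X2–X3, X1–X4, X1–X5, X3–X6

A tree decomposition must satisfy three properties: every vertex lies in some bag; for every edge, both endpoints lie together in some bag; and for every vertex, the bags containing it form a connected subtree. Here vertex g appears in no bag, so the decomposition is invalid.

No — vertex g appears in no bag.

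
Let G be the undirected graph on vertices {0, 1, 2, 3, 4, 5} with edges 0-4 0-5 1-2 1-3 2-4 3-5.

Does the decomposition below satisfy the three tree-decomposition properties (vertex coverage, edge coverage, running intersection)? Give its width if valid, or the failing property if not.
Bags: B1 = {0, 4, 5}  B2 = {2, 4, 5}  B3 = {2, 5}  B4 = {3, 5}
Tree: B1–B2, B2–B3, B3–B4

A tree decomposition must satisfy three properties: every vertex lies in some bag; for every edge, both endpoints lie together in some bag; and for every vertex, the bags containing it form a connected subtree. Here vertex 1 appears in no bag, so the decomposition is invalid.

No — vertex 1 appears in no bag.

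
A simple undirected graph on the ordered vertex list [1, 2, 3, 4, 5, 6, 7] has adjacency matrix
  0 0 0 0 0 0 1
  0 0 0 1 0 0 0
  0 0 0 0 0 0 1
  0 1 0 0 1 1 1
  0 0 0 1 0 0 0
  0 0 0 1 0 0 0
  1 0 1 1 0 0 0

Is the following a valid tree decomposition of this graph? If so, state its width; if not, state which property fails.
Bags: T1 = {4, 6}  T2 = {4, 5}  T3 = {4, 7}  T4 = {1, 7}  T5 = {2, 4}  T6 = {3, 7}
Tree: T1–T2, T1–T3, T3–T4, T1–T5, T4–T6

Yes; width 1.

Checking the three conditions: (i) the bags cover all of {1, 2, 3, 4, 5, 6, 7}; (ii) for each edge, some bag contains both endpoints; (iii) the bags containing any fixed vertex form a subtree. All hold, so the decomposition is valid with width 2 − 1 = 1.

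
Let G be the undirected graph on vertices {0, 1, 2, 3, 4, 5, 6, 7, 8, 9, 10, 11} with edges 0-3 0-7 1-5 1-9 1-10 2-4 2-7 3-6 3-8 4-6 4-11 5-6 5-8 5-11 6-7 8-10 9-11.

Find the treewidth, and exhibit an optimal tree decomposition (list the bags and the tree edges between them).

Treewidth 3.
One such decomposition:
Bags: B1 = {0, 2, 4, 7}  B2 = {0, 4, 6, 7}  B3 = {0, 3, 4, 6}  B4 = {3, 4, 6, 11}  B5 = {3, 5, 6, 11}  B6 = {3, 5, 8, 11}  B7 = {5, 8, 9, 11}  B8 = {1, 5, 8, 9}  B9 = {1, 8, 9, 10}
Tree: B1–B2, B2–B3, B3–B4, B4–B5, B5–B6, B6–B7, B7–B8, B8–B9

Every bag has size at most 4, so the width is 4 − 1 = 3 and tw(G) ≤ 3. For the lower bound: the 4 vertex sets {0,2,7}, {4}, {6}, {3,5,8,11} are disjoint, each induces a connected subgraph, and every pair is joined by at least one edge of G. Contracting each set to a single vertex therefore yields K_{4} as a minor, and since treewidth is minor-monotone, tw(G) ≥ tw(K_{4}) = 3. Combining the bounds, tw(G) = 3.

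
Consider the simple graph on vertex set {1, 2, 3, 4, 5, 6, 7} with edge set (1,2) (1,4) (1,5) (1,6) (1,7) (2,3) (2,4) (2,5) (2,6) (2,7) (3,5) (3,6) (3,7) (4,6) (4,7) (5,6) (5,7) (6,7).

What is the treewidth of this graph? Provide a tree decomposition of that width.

Each bag holds 5 vertices, so the decomposition has width 4, which upper-bounds the treewidth. On the other hand G contains the 5-clique {1, 2, 4, 6, 7}. A clique must lie in a single bag of any decomposition, so no decomposition can have width below 4. The upper and lower bounds meet at 4, so that is the treewidth.

Treewidth 4.
One optimal decomposition is:
Bags: B1 = {2, 3, 5, 6, 7}  B2 = {1, 2, 5, 6, 7}  B3 = {1, 2, 4, 6, 7}
Tree: B1–B2, B2–B3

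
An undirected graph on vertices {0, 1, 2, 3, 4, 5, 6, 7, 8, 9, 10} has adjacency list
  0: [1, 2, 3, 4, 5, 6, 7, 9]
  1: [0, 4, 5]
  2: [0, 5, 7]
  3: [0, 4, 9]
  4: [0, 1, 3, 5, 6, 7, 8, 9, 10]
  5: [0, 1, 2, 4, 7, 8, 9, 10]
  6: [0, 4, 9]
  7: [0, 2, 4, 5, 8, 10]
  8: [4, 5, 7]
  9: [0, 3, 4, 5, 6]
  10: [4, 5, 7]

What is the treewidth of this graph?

3

A width-3 tree decomposition is:
Bags: B1 = {0, 4, 6, 9}  B2 = {0, 4, 5, 9}  B3 = {0, 1, 4, 5}  B4 = {0, 4, 5, 7}  B5 = {4, 5, 7, 8}  B6 = {0, 3, 4, 9}  B7 = {4, 5, 7, 10}  B8 = {0, 2, 5, 7}
Tree: B1–B2, B2–B3, B3–B4, B4–B5, B1–B6, B4–B7, B4–B8
Every bag has size at most 4, so the width is 4 − 1 = 3 and tw(G) ≤ 3. Conversely, {0, 2, 5, 7} is a clique of size 4, and the vertices of any clique must share a bag in every tree decomposition; so some bag has ≥ 4 vertices and tw(G) ≥ 3. Combining the bounds, tw(G) = 3.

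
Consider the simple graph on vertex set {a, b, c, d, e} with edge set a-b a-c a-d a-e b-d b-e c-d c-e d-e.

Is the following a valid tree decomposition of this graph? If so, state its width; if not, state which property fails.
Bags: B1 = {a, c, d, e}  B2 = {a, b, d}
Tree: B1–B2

A tree decomposition must satisfy three properties: every vertex lies in some bag; for every edge, both endpoints lie together in some bag; and for every vertex, the bags containing it form a connected subtree. Here edge (e,b) lies in no bag, so the decomposition is invalid.

No — edge (e,b) lies in no bag.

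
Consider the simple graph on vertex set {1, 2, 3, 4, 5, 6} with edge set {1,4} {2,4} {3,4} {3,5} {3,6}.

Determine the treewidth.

1

A width-1 tree decomposition is:
Bags: B1 = {3, 6}  B2 = {3, 4}  B3 = {3, 5}  B4 = {1, 4}  B5 = {2, 4}
Tree: B1–B2, B2–B3, B2–B4, B2–B5
Each bag holds 2 vertices, so the decomposition has width 1, which upper-bounds the treewidth. G has an edge, so its treewidth is at least 1. Combining the bounds, tw(G) = 1.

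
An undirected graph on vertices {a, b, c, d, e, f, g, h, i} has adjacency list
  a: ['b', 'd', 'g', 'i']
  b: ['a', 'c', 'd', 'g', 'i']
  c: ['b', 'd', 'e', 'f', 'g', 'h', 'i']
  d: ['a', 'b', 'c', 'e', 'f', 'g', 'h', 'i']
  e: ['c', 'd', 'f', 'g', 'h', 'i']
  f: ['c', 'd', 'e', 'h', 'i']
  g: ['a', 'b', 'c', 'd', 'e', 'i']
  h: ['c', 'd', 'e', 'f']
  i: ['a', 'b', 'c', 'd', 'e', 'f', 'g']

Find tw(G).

4

A width-4 tree decomposition is:
Bags: B1 = {c, d, e, g, i}  B2 = {c, d, e, f, i}  B3 = {b, c, d, g, i}  B4 = {a, b, d, g, i}  B5 = {c, d, e, f, h}
Tree: B1–B2, B1–B3, B3–B4, B2–B5
The largest bag has 5 vertices, giving width 4; this decomposition certifies tw(G) ≤ 4. On the other hand G contains the 5-clique {c, d, e, f, h}. A clique must lie in a single bag of any decomposition, so no decomposition can have width below 4. The upper and lower bounds meet at 4, so that is the treewidth.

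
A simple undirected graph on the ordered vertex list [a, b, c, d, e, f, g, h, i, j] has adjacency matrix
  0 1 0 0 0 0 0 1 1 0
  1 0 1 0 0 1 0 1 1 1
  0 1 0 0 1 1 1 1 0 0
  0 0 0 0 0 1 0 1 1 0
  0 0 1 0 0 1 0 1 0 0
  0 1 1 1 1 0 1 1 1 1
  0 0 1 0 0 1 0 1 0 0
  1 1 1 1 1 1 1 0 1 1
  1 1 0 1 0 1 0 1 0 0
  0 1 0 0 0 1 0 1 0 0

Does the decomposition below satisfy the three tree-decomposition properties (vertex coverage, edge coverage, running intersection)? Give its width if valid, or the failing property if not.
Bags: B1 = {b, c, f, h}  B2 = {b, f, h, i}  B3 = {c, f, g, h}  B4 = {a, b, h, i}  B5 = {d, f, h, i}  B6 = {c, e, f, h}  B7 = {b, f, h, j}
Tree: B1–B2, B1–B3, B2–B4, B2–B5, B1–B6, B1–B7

Vertex coverage: the bags together contain {a, b, c, d, e, f, g, h, i, j}, the full vertex set. Edge coverage: each edge of G has both endpoints in at least one bag. Running intersection: for every vertex, the bags containing it form a connected subtree. All three properties hold, so this is a valid tree decomposition of width max|bag| − 1 = 3, and hence tw(G) ≤ 3.

Yes; width 3.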